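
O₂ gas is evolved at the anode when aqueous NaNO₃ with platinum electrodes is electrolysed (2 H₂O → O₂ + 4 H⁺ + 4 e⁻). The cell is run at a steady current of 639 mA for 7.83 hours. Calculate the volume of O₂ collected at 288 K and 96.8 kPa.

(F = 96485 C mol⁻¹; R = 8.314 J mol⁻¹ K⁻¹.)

Q = I·t = 0.6390 A × 28188 s = 18010 C.
n(e⁻) = Q/F = 18010 / 96485 = 0.1867 mol.
4 electrons are transferred per O₂ molecule, so n(O₂) = 0.1867 / 4 = 0.04667 mol.
V = nRT/P = (0.04667 × 8.314 × 288) / (96.8 × 10³ Pa) = 0.00115 m³ = 1.15 L.

1.15 L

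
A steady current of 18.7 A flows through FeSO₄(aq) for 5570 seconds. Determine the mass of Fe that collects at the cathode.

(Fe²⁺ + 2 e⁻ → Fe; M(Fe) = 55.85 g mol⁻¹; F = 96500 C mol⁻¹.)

Q = I·t = 18.70 A × 5570.0 s = 104200 C.
n(e⁻) = Q/F = 104200 / 96500 = 1.079 mol.
Fe²⁺ + 2 e⁻ → Fe, so n(Fe) = n(e⁻)/2 = 0.5397 mol.
m = n·M = 0.5397 × 55.85 = 30.1 g.

30.1 g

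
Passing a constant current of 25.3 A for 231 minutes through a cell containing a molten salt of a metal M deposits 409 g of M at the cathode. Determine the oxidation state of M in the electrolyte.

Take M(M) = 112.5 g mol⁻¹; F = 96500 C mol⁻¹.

+1

Q = I·t = 25.30 A × 13860 s = 350700 C, so n(e⁻) = 350700/96500 = 3.634 mol.
n(M) deposited = 409 / 112.5 = 3.636 mol.
Electrons per atom = n(e⁻)/n(M) = 3.634 / 3.636 = 1.00 ≈ 1, so the ion is M⁺.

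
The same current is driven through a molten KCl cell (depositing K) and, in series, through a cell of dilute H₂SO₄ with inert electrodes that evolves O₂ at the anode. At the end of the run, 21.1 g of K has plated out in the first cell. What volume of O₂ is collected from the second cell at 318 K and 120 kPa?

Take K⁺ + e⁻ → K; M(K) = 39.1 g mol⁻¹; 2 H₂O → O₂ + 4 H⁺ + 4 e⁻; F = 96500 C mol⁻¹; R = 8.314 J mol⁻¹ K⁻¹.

n(K) = 21.1 / 39.1 = 0.5396 mol, so n(e⁻) = 1 × 0.5396 = 0.5396 mol.
The cells are in series, so the same 0.5396 mol of electrons passes through the second cell.
2 H₂O → O₂ + 4 H⁺ + 4 e⁻ — 4 mol e⁻ per mol O₂, so n(O₂) = 0.5396/4 = 0.1349 mol.
V = nRT/P = (0.1349 × 8.314 × 318) / (120 × 10³) = 0.00297 m³ = 2.97 L.

2.97 L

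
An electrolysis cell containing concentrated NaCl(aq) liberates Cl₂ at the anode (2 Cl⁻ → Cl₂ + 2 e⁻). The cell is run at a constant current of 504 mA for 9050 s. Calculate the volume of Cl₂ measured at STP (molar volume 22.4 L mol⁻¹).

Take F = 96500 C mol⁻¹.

Q = I·t = 0.5040 A × 9050.0 s = 4561 C.
n(e⁻) = Q/F = 4561 / 96500 = 0.04727 mol.
2 electrons are transferred per Cl₂ molecule, so n(Cl₂) = 0.04727 / 2 = 0.02363 mol.
V = n × V_m = 0.02363 × 22.4 = 0.529 L.

0.529 L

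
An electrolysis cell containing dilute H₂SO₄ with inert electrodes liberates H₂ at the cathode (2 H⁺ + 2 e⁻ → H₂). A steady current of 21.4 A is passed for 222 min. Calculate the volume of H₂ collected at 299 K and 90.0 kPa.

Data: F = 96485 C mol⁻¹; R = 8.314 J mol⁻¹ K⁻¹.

Q = I·t = 21.40 A × 13320 s = 285000 C.
n(e⁻) = Q/F = 285000 / 96485 = 2.954 mol.
2 electrons are transferred per H₂ molecule, so n(H₂) = 2.954 / 2 = 1.477 mol.
V = nRT/P = (1.477 × 8.314 × 299) / (90.0 × 10³ Pa) = 0.0408 m³ = 40.8 L.

40.8 L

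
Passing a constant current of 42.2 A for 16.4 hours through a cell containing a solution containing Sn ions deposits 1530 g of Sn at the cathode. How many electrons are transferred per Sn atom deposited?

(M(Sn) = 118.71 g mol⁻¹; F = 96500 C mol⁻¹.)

Q = I·t = 42.20 A × 59040 s = 2491000 C, so n(e⁻) = 2491000/96500 = 25.82 mol.
n(Sn) deposited = 1530 / 118.71 = 12.89 mol.
Electrons per atom = n(e⁻)/n(Sn) = 25.82 / 12.89 = 2.00 ≈ 2, so the ion is Sn²⁺.

2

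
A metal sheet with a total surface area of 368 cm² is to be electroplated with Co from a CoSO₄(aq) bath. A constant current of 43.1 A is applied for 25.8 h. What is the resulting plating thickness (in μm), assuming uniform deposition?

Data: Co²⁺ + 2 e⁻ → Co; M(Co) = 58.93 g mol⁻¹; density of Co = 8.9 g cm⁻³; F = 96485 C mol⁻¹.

3730 μm

Q = I·t = 43.10 × 92880 = 4003000 C; n(e⁻) = 41.49 mol.
n(Co) = n(e⁻)/2 = 20.74 mol, so m = 20.74 × 58.93 = 1222 g.
Volume = m/ρ = 1222 / 8.9 = 137.4 cm³.
Thickness = V/A = 137.4 / 368 = 0.373 cm = 3730 μm.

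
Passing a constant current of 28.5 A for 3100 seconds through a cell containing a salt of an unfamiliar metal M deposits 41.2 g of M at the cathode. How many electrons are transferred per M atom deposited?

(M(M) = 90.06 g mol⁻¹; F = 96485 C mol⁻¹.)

Q = I·t = 28.50 A × 3100.0 s = 88350 C, so n(e⁻) = 88350/96485 = 0.9157 mol.
n(M) deposited = 41.2 / 90.06 = 0.4575 mol.
Electrons per atom = n(e⁻)/n(M) = 0.9157 / 0.4575 = 2.00 ≈ 2, so the ion is M²⁺.

2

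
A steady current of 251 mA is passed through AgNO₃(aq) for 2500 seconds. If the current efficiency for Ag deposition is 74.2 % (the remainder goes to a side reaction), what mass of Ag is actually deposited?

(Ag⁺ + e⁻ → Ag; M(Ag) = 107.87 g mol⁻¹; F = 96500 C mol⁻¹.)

Q = I·t = 0.2510 × 2500.0 = 627.5 C.
n(e⁻) = 627.5/96500 = 0.006503 mol; theoretically n(Ag) = 0.006503/1 = 0.006503 mol, m_theo = 0.7014 g.
At 74.2 % efficiency, m_actual = 0.742 × 0.7014 = 0.520 g.

0.520 g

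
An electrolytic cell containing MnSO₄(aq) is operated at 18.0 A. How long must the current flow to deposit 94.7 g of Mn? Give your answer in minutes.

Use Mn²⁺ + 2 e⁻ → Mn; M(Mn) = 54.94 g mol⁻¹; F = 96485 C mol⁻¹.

308 min

n(Mn) = m/M = 94.7 / 54.94 = 1.724 mol.
Each Mn atom requires 2 electrons, so n(e⁻) = 2 × 1.724 = 3.447 mol.
Q = n(e⁻)·F = 3.447 × 96485 = 332600 C.
t = Q/I = 332600 / 18.00 A = 18480 s = 308 min.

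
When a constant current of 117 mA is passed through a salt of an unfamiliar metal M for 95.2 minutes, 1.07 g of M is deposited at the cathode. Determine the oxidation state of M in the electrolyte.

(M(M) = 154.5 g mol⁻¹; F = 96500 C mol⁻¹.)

Q = I·t = 0.1170 A × 5712.0 s = 668.3 C, so n(e⁻) = 668.3/96500 = 0.006925 mol.
n(M) deposited = 1.07 / 154.5 = 0.006926 mol.
Electrons per atom = n(e⁻)/n(M) = 0.006925 / 0.006926 = 1.00 ≈ 1, so the ion is M⁺.

+1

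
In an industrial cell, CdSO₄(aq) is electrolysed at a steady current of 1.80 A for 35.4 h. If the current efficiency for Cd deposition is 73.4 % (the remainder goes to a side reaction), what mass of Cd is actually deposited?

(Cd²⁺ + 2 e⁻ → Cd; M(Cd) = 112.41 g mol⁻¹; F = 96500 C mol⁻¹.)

98.1 g

Q = I·t = 1.800 × 127440 = 229400 C.
n(e⁻) = 229400/96500 = 2.377 mol; theoretically n(Cd) = 2.377/2 = 1.189 mol, m_theo = 133.6 g.
At 73.4 % efficiency, m_actual = 0.734 × 133.6 = 98.1 g.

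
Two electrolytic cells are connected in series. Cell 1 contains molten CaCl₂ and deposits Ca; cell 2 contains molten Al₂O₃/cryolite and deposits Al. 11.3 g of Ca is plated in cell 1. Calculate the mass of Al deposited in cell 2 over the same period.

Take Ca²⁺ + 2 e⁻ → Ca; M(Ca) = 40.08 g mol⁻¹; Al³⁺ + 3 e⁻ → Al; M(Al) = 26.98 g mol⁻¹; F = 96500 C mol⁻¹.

n(Ca) = 11.3 / 40.08 = 0.2819 mol.
Since Ca²⁺ + 2 e⁻ → Ca, n(e⁻) passed = 2 × 0.2819 = 0.5639 mol.
Cells in series carry the same charge, so the same 0.5639 mol of electrons passes through cell 2.
Al³⁺ + 3 e⁻ → Al, so n(Al) = 0.5639 / 3 = 0.1880 mol.
m(Al) = 0.1880 × 26.98 = 5.07 g.

5.07 g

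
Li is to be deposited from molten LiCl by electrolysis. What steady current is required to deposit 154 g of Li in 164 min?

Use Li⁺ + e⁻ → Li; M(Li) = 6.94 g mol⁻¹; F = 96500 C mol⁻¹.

n(Li) = 154 / 6.94 = 22.19 mol.
n(e⁻) = 1 × 22.19 = 22.19 mol.
Q = n(e⁻)·F = 22.19 × 96500 = 2141000 C.
I = Q/t = 2141000 / 9840.0 s = 218 A.

218 A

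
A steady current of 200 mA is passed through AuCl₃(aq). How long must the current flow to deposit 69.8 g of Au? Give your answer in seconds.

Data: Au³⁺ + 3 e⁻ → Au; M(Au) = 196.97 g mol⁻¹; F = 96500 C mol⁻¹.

n(Au) = m/M = 69.8 / 196.97 = 0.3544 mol.
Each Au atom requires 3 electrons, so n(e⁻) = 3 × 0.3544 = 1.063 mol.
Q = n(e⁻)·F = 1.063 × 96500 = 102600 C.
t = Q/I = 102600 / 0.2000 A = 512900 s.

5.13 × 10⁵ s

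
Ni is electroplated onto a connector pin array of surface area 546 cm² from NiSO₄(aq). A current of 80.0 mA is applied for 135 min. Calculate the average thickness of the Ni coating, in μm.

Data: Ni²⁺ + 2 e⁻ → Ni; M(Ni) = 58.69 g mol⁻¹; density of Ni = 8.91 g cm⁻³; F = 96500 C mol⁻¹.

Q = I·t = 0.08000 × 8100.0 = 648.0 C; n(e⁻) = 0.006715 mol.
n(Ni) = n(e⁻)/2 = 0.003358 mol, so m = 0.003358 × 58.69 = 0.1971 g.
Volume = m/ρ = 0.1971 / 8.91 = 0.02212 cm³.
Thickness = V/A = 0.02212 / 546 = 4.05 × 10⁻⁵ cm = 0.405 μm.

0.405 μm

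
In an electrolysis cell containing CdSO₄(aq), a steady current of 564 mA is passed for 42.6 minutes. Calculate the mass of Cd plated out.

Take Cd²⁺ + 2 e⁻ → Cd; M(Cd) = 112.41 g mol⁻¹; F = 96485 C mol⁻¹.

Q = I·t = 0.5640 A × 2556.0 s = 1442 C.
n(e⁻) = Q/F = 1442 / 96485 = 0.01494 mol.
Cd²⁺ + 2 e⁻ → Cd, so n(Cd) = n(e⁻)/2 = 0.007471 mol.
m = n·M = 0.007471 × 112.41 = 0.840 g.

0.840 g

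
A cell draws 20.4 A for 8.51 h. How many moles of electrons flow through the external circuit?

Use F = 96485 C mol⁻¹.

6.48 mol

Q = I·t = 20.40 A × 30636 s = 625000 C.
n(e⁻) = Q/F = 625000 / 96485 = 6.48 mol.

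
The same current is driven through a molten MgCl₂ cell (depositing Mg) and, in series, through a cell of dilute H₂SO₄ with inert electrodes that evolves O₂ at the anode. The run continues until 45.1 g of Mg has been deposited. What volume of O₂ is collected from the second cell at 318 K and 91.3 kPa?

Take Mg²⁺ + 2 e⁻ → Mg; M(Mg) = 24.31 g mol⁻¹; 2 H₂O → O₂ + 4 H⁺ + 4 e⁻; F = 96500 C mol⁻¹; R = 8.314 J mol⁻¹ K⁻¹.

26.9 L

n(Mg) = 45.1 / 24.31 = 1.855 mol, so n(e⁻) = 2 × 1.855 = 3.710 mol.
The cells are in series, so the same 3.710 mol of electrons passes through the second cell.
2 H₂O → O₂ + 4 H⁺ + 4 e⁻ — 4 mol e⁻ per mol O₂, so n(O₂) = 3.710/4 = 0.9276 mol.
V = nRT/P = (0.9276 × 8.314 × 318) / (91.3 × 10³) = 0.0269 m³ = 26.9 L.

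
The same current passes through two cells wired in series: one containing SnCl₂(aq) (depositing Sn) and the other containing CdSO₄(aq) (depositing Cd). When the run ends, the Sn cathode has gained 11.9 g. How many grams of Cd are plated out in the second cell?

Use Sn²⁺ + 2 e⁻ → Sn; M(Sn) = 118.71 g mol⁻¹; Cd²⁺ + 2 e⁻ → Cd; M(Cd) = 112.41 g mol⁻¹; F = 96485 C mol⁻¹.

n(Sn) = 11.9 / 118.71 = 0.1002 mol.
Since Sn²⁺ + 2 e⁻ → Sn, n(e⁻) passed = 2 × 0.1002 = 0.2005 mol.
Cells in series carry the same charge, so the same 0.2005 mol of electrons passes through cell 2.
Cd²⁺ + 2 e⁻ → Cd, so n(Cd) = 0.2005 / 2 = 0.1002 mol.
m(Cd) = 0.1002 × 112.41 = 11.3 g.

11.3 g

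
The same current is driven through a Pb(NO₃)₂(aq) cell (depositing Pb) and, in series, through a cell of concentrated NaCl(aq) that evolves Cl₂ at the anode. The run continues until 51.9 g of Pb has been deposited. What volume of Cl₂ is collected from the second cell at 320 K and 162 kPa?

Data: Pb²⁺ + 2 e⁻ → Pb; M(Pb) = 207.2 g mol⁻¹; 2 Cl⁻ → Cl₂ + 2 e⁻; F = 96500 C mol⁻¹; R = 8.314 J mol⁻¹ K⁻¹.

n(Pb) = 51.9 / 207.2 = 0.2505 mol, so n(e⁻) = 2 × 0.2505 = 0.5010 mol.
The cells are in series, so the same 0.5010 mol of electrons passes through the second cell.
2 Cl⁻ → Cl₂ + 2 e⁻ — 2 mol e⁻ per mol Cl₂, so n(Cl₂) = 0.5010/2 = 0.2505 mol.
V = nRT/P = (0.2505 × 8.314 × 320) / (162 × 10³) = 0.00411 m³ = 4.11 L.

4.11 L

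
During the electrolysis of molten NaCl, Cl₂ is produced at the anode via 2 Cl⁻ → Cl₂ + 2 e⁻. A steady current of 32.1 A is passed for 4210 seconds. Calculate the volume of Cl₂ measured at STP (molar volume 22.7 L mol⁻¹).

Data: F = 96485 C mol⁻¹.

15.9 L

Q = I·t = 32.10 A × 4210.0 s = 135100 C.
n(e⁻) = Q/F = 135100 / 96485 = 1.401 mol.
2 electrons are transferred per Cl₂ molecule, so n(Cl₂) = 1.401 / 2 = 0.7003 mol.
V = n × V_m = 0.7003 × 22.7 = 15.9 L.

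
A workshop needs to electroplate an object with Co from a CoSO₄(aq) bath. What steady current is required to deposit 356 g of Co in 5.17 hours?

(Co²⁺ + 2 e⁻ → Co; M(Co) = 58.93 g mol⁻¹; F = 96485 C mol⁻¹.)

n(Co) = 356 / 58.93 = 6.041 mol.
n(e⁻) = 2 × 6.041 = 12.08 mol.
Q = n(e⁻)·F = 12.08 × 96485 = 1166000 C.
I = Q/t = 1166000 / 18612 s = 62.6 A.

62.6 A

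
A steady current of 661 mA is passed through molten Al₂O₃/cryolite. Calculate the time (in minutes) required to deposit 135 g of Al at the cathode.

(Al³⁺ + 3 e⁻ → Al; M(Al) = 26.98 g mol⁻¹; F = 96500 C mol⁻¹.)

n(Al) = m/M = 135 / 26.98 = 5.004 mol.
Each Al atom requires 3 electrons, so n(e⁻) = 3 × 5.004 = 15.01 mol.
Q = n(e⁻)·F = 15.01 × 96500 = 1449000 C.
t = Q/I = 1449000 / 0.6610 A = 2191000 s = 36500 min.

36500 min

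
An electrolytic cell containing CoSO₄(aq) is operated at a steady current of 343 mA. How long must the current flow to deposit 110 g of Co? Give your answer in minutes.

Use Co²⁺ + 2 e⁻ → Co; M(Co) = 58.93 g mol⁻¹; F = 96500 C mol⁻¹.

17500 min

n(Co) = m/M = 110 / 58.93 = 1.867 mol.
Each Co atom requires 2 electrons, so n(e⁻) = 2 × 1.867 = 3.733 mol.
Q = n(e⁻)·F = 3.733 × 96500 = 360300 C.
t = Q/I = 360300 / 0.3430 A = 1050000 s = 17500 min.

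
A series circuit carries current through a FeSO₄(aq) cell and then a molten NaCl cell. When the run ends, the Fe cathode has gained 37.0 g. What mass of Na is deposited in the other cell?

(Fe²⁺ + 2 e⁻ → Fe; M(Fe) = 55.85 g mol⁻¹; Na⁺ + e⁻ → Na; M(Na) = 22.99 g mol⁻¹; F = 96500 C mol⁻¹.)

n(Fe) = 37.0 / 55.85 = 0.6625 mol.
Since Fe²⁺ + 2 e⁻ → Fe, n(e⁻) passed = 2 × 0.6625 = 1.325 mol.
Cells in series carry the same charge, so the same 1.325 mol of electrons passes through cell 2.
Na⁺ + e⁻ → Na, so n(Na) = 1.325 / 1 = 1.325 mol.
m(Na) = 1.325 × 22.99 = 30.5 g.

30.5 g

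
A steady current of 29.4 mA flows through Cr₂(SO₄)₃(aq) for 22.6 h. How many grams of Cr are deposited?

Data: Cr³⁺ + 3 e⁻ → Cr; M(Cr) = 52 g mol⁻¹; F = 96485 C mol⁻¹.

0.430 g

Q = I·t = 0.02940 A × 81360 s = 2392 C.
n(e⁻) = Q/F = 2392 / 96485 = 0.02479 mol.
Cr³⁺ + 3 e⁻ → Cr, so n(Cr) = n(e⁻)/3 = 0.008264 mol.
m = n·M = 0.008264 × 52 = 0.430 g.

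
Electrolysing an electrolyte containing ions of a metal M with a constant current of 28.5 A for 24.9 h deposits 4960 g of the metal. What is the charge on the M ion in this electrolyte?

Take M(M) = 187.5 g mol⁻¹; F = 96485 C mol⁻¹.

+1

Q = I·t = 28.50 A × 89640 s = 2555000 C, so n(e⁻) = 2555000/96485 = 26.48 mol.
n(M) deposited = 4960 / 187.5 = 26.45 mol.
Electrons per atom = n(e⁻)/n(M) = 26.48 / 26.45 = 1.00 ≈ 1, so the ion is M⁺.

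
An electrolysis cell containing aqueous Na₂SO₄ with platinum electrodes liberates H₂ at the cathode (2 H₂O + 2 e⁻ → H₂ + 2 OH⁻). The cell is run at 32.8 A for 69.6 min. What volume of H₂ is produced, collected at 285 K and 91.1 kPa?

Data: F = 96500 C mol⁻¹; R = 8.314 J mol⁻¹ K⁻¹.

Q = I·t = 32.80 A × 4176.0 s = 137000 C.
n(e⁻) = Q/F = 137000 / 96500 = 1.419 mol.
2 electrons are transferred per H₂ molecule, so n(H₂) = 1.419 / 2 = 0.7097 mol.
V = nRT/P = (0.7097 × 8.314 × 285) / (91.1 × 10³ Pa) = 0.0185 m³ = 18.5 L.

18.5 L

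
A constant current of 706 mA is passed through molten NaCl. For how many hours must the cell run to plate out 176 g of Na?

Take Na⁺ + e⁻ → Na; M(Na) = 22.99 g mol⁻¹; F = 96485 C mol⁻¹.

291 h

n(Na) = m/M = 176 / 22.99 = 7.656 mol.
Each Na atom requires 1 electron, so n(e⁻) = 1 × 7.656 = 7.656 mol.
Q = n(e⁻)·F = 7.656 × 96485 = 738600 C.
t = Q/I = 738600 / 0.7060 A = 1046000 s = 291 h.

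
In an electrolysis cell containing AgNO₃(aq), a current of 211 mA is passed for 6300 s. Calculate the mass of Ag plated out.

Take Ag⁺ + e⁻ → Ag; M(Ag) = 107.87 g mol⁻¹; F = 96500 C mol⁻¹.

1.49 g

Q = I·t = 0.2110 A × 6300.0 s = 1329 C.
n(e⁻) = Q/F = 1329 / 96500 = 0.01378 mol.
Ag⁺ + e⁻ → Ag, so n(Ag) = n(e⁻)/1 = 0.01378 mol.
m = n·M = 0.01378 × 107.87 = 1.49 g.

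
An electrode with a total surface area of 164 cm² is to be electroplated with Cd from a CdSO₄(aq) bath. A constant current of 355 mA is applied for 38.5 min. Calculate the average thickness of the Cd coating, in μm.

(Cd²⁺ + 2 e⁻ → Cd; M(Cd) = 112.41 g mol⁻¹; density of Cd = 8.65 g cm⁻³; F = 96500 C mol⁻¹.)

3.37 μm

Q = I·t = 0.3550 × 2310.0 = 820.0 C; n(e⁻) = 0.008498 mol.
n(Cd) = n(e⁻)/2 = 0.004249 mol, so m = 0.004249 × 112.41 = 0.4776 g.
Volume = m/ρ = 0.4776 / 8.65 = 0.05522 cm³.
Thickness = V/A = 0.05522 / 164 = 3.37 × 10⁻⁴ cm = 3.37 μm.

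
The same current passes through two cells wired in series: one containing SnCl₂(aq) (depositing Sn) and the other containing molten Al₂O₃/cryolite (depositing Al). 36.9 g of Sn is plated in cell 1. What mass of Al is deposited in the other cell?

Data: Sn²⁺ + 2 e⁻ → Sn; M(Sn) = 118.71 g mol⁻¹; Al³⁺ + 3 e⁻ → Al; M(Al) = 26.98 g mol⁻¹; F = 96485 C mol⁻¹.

n(Sn) = 36.9 / 118.71 = 0.3108 mol.
Since Sn²⁺ + 2 e⁻ → Sn, n(e⁻) passed = 2 × 0.3108 = 0.6217 mol.
Cells in series carry the same charge, so the same 0.6217 mol of electrons passes through cell 2.
Al³⁺ + 3 e⁻ → Al, so n(Al) = 0.6217 / 3 = 0.2072 mol.
m(Al) = 0.2072 × 26.98 = 5.59 g.

5.59 g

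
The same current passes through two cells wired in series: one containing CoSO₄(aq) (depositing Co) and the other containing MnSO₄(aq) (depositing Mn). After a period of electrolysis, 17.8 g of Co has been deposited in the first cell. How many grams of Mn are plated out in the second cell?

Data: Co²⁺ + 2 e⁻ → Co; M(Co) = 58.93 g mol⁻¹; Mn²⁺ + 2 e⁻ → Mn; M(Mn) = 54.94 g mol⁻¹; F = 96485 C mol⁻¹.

n(Co) = 17.8 / 58.93 = 0.3021 mol.
Since Co²⁺ + 2 e⁻ → Co, n(e⁻) passed = 2 × 0.3021 = 0.6041 mol.
Cells in series carry the same charge, so the same 0.6041 mol of electrons passes through cell 2.
Mn²⁺ + 2 e⁻ → Mn, so n(Mn) = 0.6041 / 2 = 0.3021 mol.
m(Mn) = 0.3021 × 54.94 = 16.6 g.

16.6 g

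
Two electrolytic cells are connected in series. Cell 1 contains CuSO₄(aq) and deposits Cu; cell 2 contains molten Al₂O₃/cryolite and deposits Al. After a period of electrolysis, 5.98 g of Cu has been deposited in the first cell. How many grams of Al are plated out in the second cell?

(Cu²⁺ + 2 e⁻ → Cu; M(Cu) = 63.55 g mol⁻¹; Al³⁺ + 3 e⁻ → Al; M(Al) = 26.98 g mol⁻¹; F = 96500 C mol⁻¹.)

1.69 g

n(Cu) = 5.98 / 63.55 = 0.09410 mol.
Since Cu²⁺ + 2 e⁻ → Cu, n(e⁻) passed = 2 × 0.09410 = 0.1882 mol.
Cells in series carry the same charge, so the same 0.1882 mol of electrons passes through cell 2.
Al³⁺ + 3 e⁻ → Al, so n(Al) = 0.1882 / 3 = 0.06273 mol.
m(Al) = 0.06273 × 26.98 = 1.69 g.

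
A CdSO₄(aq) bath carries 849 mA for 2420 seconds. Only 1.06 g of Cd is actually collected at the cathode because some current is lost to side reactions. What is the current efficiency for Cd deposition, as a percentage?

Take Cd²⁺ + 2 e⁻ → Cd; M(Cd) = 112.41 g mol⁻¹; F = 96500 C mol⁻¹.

88.6 %

Q = I·t = 0.8490 × 2420.0 = 2055 C; n(e⁻) = 2055/96500 = 0.02129 mol.
Theoretical n(Cd) = n(e⁻)/2 = 0.01065 mol, i.e. m_theo = 0.01065 × 112.41 = 1.197 g.
Efficiency = m_actual / m_theo = 1.06 / 1.197 = 88.6 %.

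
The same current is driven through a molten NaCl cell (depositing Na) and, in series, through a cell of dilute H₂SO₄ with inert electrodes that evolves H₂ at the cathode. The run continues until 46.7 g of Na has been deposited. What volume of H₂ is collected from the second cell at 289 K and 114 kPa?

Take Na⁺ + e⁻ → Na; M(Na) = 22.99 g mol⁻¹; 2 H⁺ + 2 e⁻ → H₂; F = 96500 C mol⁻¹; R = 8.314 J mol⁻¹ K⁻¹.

n(Na) = 46.7 / 22.99 = 2.031 mol, so n(e⁻) = 1 × 2.031 = 2.031 mol.
The cells are in series, so the same 2.031 mol of electrons passes through the second cell.
2 H⁺ + 2 e⁻ → H₂ — 2 mol e⁻ per mol H₂, so n(H₂) = 2.031/2 = 1.016 mol.
V = nRT/P = (1.016 × 8.314 × 289) / (114 × 10³) = 0.0214 m³ = 21.4 L.

21.4 L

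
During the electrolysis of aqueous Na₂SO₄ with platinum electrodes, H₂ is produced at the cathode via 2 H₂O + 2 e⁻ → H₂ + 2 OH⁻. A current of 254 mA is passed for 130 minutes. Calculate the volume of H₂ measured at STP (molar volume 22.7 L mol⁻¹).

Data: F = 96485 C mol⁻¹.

0.233 L

Q = I·t = 0.2540 A × 7800.0 s = 1981 C.
n(e⁻) = Q/F = 1981 / 96485 = 0.02053 mol.
2 electrons are transferred per H₂ molecule, so n(H₂) = 0.02053 / 2 = 0.01027 mol.
V = n × V_m = 0.01027 × 22.7 = 0.233 L.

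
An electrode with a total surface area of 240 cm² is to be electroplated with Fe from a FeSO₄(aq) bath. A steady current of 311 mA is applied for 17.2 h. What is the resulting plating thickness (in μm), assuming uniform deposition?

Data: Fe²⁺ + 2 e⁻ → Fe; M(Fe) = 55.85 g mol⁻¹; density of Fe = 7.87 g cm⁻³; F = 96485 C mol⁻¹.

Q = I·t = 0.3110 × 61920 = 19260 C; n(e⁻) = 0.1996 mol.
n(Fe) = n(e⁻)/2 = 0.09979 mol, so m = 0.09979 × 55.85 = 5.573 g.
Volume = m/ρ = 5.573 / 7.87 = 0.7082 cm³.
Thickness = V/A = 0.7082 / 240 = 0.00295 cm = 29.5 μm.

29.5 μm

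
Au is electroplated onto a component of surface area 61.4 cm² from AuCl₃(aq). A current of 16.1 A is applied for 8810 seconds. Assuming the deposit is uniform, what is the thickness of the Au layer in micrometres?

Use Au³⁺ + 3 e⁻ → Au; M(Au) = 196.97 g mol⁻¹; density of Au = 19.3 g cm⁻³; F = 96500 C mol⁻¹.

814 μm

Q = I·t = 16.10 × 8810.0 = 141800 C; n(e⁻) = 1.470 mol.
n(Au) = n(e⁻)/3 = 0.4900 mol, so m = 0.4900 × 196.97 = 96.51 g.
Volume = m/ρ = 96.51 / 19.3 = 5.000 cm³.
Thickness = V/A = 5.000 / 61.4 = 0.0814 cm = 814 μm.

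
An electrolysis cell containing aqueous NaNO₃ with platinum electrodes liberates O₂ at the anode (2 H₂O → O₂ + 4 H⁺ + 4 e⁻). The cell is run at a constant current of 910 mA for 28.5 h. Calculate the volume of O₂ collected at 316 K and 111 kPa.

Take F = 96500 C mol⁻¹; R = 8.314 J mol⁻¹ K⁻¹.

Q = I·t = 0.9100 A × 102600 s = 93370 C.
n(e⁻) = Q/F = 93370 / 96500 = 0.9675 mol.
4 electrons are transferred per O₂ molecule, so n(O₂) = 0.9675 / 4 = 0.2419 mol.
V = nRT/P = (0.2419 × 8.314 × 316) / (111 × 10³ Pa) = 0.00573 m³ = 5.73 L.

5.73 L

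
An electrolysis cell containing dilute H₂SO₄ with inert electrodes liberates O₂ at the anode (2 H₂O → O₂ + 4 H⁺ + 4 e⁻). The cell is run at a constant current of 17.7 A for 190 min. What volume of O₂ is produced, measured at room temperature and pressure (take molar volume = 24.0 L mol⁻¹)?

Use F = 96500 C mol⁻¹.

Q = I·t = 17.70 A × 11400 s = 201800 C.
n(e⁻) = Q/F = 201800 / 96500 = 2.091 mol.
4 electrons are transferred per O₂ molecule, so n(O₂) = 2.091 / 4 = 0.5227 mol.
V = n × V_m = 0.5227 × 24.0 = 12.5 L.

12.5 L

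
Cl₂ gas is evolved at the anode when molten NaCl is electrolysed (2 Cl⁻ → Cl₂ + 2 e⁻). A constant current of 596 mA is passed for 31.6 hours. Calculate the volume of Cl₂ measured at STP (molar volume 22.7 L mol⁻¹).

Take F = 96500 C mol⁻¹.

7.97 L

Q = I·t = 0.5960 A × 113760 s = 67800 C.
n(e⁻) = Q/F = 67800 / 96500 = 0.7026 mol.
2 electrons are transferred per Cl₂ molecule, so n(Cl₂) = 0.7026 / 2 = 0.3513 mol.
V = n × V_m = 0.3513 × 22.7 = 7.97 L.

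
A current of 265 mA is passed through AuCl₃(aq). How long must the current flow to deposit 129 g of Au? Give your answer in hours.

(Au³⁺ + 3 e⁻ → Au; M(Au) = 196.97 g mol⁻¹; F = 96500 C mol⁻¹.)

n(Au) = m/M = 129 / 196.97 = 0.6549 mol.
Each Au atom requires 3 electrons, so n(e⁻) = 3 × 0.6549 = 1.965 mol.
Q = n(e⁻)·F = 1.965 × 96500 = 189600 C.
t = Q/I = 189600 / 0.2650 A = 715500 s = 199 h.

199 h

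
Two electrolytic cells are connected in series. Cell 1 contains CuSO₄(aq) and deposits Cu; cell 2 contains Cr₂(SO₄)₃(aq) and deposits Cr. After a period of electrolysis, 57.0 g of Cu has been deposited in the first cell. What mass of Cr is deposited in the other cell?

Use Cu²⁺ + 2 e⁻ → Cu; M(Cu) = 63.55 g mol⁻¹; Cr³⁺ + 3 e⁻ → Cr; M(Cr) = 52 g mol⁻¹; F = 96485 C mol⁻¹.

31.1 g

n(Cu) = 57.0 / 63.55 = 0.8969 mol.
Since Cu²⁺ + 2 e⁻ → Cu, n(e⁻) passed = 2 × 0.8969 = 1.794 mol.
Cells in series carry the same charge, so the same 1.794 mol of electrons passes through cell 2.
Cr³⁺ + 3 e⁻ → Cr, so n(Cr) = 1.794 / 3 = 0.5980 mol.
m(Cr) = 0.5980 × 52 = 31.1 g.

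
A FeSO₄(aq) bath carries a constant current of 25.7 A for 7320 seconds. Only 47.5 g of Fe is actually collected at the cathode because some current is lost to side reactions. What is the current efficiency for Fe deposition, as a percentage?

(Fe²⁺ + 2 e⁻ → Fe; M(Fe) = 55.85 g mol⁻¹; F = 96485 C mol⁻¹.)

Q = I·t = 25.70 × 7320.0 = 188100 C; n(e⁻) = 188100/96485 = 1.950 mol.
Theoretical n(Fe) = n(e⁻)/2 = 0.9749 mol, i.e. m_theo = 0.9749 × 55.85 = 54.45 g.
Efficiency = m_actual / m_theo = 47.5 / 54.45 = 87.2 %.

87.2 %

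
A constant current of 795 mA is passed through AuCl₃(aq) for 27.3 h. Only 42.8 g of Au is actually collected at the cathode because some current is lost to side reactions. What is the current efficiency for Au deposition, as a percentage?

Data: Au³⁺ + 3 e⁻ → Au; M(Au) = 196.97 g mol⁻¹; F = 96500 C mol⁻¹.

80.5 %

Q = I·t = 0.7950 × 98280 = 78130 C; n(e⁻) = 78130/96500 = 0.8097 mol.
Theoretical n(Au) = n(e⁻)/3 = 0.2699 mol, i.e. m_theo = 0.2699 × 196.97 = 53.16 g.
Efficiency = m_actual / m_theo = 42.8 / 53.16 = 80.5 %.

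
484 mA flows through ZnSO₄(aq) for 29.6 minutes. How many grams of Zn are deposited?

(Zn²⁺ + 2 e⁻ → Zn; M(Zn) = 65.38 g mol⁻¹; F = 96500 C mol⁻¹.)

Q = I·t = 0.4840 A × 1776.0 s = 859.6 C.
n(e⁻) = Q/F = 859.6 / 96500 = 0.008908 mol.
Zn²⁺ + 2 e⁻ → Zn, so n(Zn) = n(e⁻)/2 = 0.004454 mol.
m = n·M = 0.004454 × 65.38 = 0.291 g.

0.291 g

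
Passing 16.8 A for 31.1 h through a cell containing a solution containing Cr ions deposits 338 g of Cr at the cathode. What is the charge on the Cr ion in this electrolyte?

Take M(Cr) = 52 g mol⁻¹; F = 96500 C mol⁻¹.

+3

Q = I·t = 16.80 A × 111960 s = 1881000 C, so n(e⁻) = 1881000/96500 = 19.49 mol.
n(Cr) deposited = 338 / 52 = 6.500 mol.
Electrons per atom = n(e⁻)/n(Cr) = 19.49 / 6.500 = 3.00 ≈ 3, so the ion is Cr³⁺.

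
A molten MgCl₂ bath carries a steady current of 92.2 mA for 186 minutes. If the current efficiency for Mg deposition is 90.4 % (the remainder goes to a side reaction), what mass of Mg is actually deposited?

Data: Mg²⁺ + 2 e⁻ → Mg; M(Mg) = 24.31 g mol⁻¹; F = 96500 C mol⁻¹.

0.117 g

Q = I·t = 0.09220 × 11160 = 1029 C.
n(e⁻) = 1029/96500 = 0.01066 mol; theoretically n(Mg) = 0.01066/2 = 0.005331 mol, m_theo = 0.1296 g.
At 90.4 % efficiency, m_actual = 0.904 × 0.1296 = 0.117 g.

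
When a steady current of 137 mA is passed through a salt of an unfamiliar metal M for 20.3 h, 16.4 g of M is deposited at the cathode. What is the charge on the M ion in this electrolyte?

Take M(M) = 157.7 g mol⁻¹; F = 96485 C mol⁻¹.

Q = I·t = 0.1370 A × 73080 s = 10010 C, so n(e⁻) = 10010/96485 = 0.1038 mol.
n(M) deposited = 16.4 / 157.7 = 0.1040 mol.
Electrons per atom = n(e⁻)/n(M) = 0.1038 / 0.1040 = 0.998 ≈ 1, so the ion is M⁺.

+1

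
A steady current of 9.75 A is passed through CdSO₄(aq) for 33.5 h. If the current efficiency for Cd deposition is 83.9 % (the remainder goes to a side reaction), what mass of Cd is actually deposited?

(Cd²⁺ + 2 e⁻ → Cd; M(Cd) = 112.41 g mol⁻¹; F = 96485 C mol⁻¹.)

Q = I·t = 9.750 × 120600 = 1176000 C.
n(e⁻) = 1176000/96485 = 12.19 mol; theoretically n(Cd) = 12.19/2 = 6.093 mol, m_theo = 685.0 g.
At 83.9 % efficiency, m_actual = 0.839 × 685.0 = 575 g.

575 g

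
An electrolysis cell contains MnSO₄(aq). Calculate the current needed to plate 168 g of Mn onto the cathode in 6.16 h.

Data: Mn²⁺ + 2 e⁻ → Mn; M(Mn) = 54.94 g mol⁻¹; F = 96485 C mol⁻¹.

n(Mn) = 168 / 54.94 = 3.058 mol.
n(e⁻) = 2 × 3.058 = 6.116 mol.
Q = n(e⁻)·F = 6.116 × 96485 = 590100 C.
I = Q/t = 590100 / 22176 s = 26.6 A.

26.6 A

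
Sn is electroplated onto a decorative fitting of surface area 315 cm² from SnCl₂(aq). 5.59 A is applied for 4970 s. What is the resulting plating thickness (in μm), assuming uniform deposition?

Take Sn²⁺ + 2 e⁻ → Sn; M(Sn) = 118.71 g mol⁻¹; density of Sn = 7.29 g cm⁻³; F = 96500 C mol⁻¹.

74.4 μm

Q = I·t = 5.590 × 4970.0 = 27780 C; n(e⁻) = 0.2879 mol.
n(Sn) = n(e⁻)/2 = 0.1439 mol, so m = 0.1439 × 118.71 = 17.09 g.
Volume = m/ρ = 17.09 / 7.29 = 2.344 cm³.
Thickness = V/A = 2.344 / 315 = 0.00744 cm = 74.4 μm.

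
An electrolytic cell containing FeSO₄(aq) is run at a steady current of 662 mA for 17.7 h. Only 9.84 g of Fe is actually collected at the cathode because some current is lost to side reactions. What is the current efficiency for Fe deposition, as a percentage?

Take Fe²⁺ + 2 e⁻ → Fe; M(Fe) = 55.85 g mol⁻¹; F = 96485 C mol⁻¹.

80.6 %

Q = I·t = 0.6620 × 63720 = 42180 C; n(e⁻) = 42180/96485 = 0.4372 mol.
Theoretical n(Fe) = n(e⁻)/2 = 0.2186 mol, i.e. m_theo = 0.2186 × 55.85 = 12.21 g.
Efficiency = m_actual / m_theo = 9.84 / 12.21 = 80.6 %.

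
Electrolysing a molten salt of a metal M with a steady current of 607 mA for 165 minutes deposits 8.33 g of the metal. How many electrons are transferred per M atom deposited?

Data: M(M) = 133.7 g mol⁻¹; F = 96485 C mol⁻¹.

1

Q = I·t = 0.6070 A × 9900.0 s = 6009 C, so n(e⁻) = 6009/96485 = 0.06228 mol.
n(M) deposited = 8.33 / 133.7 = 0.06230 mol.
Electrons per atom = n(e⁻)/n(M) = 0.06228 / 0.06230 = 1.00 ≈ 1, so the ion is M⁺.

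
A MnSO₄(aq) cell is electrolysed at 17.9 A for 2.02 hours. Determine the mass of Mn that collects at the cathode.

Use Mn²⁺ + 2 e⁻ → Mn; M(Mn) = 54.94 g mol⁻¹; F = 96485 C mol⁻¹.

37.1 g

Q = I·t = 17.90 A × 7272.0 s = 130200 C.
n(e⁻) = Q/F = 130200 / 96485 = 1.349 mol.
Mn²⁺ + 2 e⁻ → Mn, so n(Mn) = n(e⁻)/2 = 0.6746 mol.
m = n·M = 0.6746 × 54.94 = 37.1 g.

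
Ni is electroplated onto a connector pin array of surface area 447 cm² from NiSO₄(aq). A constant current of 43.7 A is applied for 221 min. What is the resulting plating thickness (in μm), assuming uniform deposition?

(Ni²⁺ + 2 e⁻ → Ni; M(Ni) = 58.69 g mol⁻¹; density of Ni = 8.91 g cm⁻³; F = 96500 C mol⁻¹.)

Q = I·t = 43.70 × 13260 = 579500 C; n(e⁻) = 6.005 mol.
n(Ni) = n(e⁻)/2 = 3.002 mol, so m = 3.002 × 58.69 = 176.2 g.
Volume = m/ρ = 176.2 / 8.91 = 19.78 cm³.
Thickness = V/A = 19.78 / 447 = 0.0442 cm = 442 μm.

442 μm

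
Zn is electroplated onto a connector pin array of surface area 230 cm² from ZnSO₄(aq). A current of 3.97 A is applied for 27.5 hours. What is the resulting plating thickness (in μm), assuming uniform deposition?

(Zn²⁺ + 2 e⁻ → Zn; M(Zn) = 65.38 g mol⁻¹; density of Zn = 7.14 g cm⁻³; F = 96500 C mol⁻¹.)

811 μm

Q = I·t = 3.970 × 99000 = 393000 C; n(e⁻) = 4.073 mol.
n(Zn) = n(e⁻)/2 = 2.036 mol, so m = 2.036 × 65.38 = 133.1 g.
Volume = m/ρ = 133.1 / 7.14 = 18.65 cm³.
Thickness = V/A = 18.65 / 230 = 0.0811 cm = 811 μm.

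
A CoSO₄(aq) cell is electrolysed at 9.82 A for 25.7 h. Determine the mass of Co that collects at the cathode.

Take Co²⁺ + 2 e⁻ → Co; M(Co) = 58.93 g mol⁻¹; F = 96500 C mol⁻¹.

277 g

Q = I·t = 9.820 A × 92520 s = 908500 C.
n(e⁻) = Q/F = 908500 / 96500 = 9.415 mol.
Co²⁺ + 2 e⁻ → Co, so n(Co) = n(e⁻)/2 = 4.707 mol.
m = n·M = 4.707 × 58.93 = 277 g.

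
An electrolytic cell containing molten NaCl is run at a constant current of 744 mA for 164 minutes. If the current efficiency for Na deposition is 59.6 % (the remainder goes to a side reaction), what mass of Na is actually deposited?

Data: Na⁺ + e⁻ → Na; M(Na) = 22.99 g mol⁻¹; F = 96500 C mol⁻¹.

1.04 g

Q = I·t = 0.7440 × 9840.0 = 7321 C.
n(e⁻) = 7321/96500 = 0.07586 mol; theoretically n(Na) = 0.07586/1 = 0.07586 mol, m_theo = 1.744 g.
At 59.6 % efficiency, m_actual = 0.596 × 1.744 = 1.04 g.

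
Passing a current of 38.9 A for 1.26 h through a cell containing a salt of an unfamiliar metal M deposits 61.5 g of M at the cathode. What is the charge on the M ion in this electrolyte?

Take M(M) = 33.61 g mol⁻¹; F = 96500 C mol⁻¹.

+1

Q = I·t = 38.90 A × 4536.0 s = 176500 C, so n(e⁻) = 176500/96500 = 1.829 mol.
n(M) deposited = 61.5 / 33.61 = 1.830 mol.
Electrons per atom = n(e⁻)/n(M) = 1.829 / 1.830 = 0.999 ≈ 1, so the ion is M⁺.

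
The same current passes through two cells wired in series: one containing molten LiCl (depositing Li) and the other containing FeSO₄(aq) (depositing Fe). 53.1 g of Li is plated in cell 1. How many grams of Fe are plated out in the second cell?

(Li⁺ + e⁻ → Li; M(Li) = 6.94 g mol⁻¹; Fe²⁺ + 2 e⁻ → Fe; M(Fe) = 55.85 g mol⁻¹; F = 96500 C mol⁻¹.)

n(Li) = 53.1 / 6.94 = 7.651 mol.
Since Li⁺ + e⁻ → Li, n(e⁻) passed = 1 × 7.651 = 7.651 mol.
Cells in series carry the same charge, so the same 7.651 mol of electrons passes through cell 2.
Fe²⁺ + 2 e⁻ → Fe, so n(Fe) = 7.651 / 2 = 3.826 mol.
m(Fe) = 3.826 × 55.85 = 214 g.

214 g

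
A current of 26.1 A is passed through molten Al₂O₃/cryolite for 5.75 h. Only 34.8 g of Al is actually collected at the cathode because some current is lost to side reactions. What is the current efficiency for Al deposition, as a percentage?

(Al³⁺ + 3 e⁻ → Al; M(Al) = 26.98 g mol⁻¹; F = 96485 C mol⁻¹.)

69.1 %

Q = I·t = 26.10 × 20700 = 540300 C; n(e⁻) = 540300/96485 = 5.600 mol.
Theoretical n(Al) = n(e⁻)/3 = 1.867 mol, i.e. m_theo = 1.867 × 26.98 = 50.36 g.
Efficiency = m_actual / m_theo = 34.8 / 50.36 = 69.1 %.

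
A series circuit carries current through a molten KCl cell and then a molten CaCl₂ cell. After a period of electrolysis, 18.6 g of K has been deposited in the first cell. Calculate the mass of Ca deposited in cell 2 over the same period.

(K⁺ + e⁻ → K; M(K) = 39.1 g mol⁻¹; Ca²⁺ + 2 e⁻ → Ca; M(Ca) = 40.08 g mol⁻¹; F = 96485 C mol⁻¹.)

9.53 g

n(K) = 18.6 / 39.1 = 0.4757 mol.
Since K⁺ + e⁻ → K, n(e⁻) passed = 1 × 0.4757 = 0.4757 mol.
Cells in series carry the same charge, so the same 0.4757 mol of electrons passes through cell 2.
Ca²⁺ + 2 e⁻ → Ca, so n(Ca) = 0.4757 / 2 = 0.2379 mol.
m(Ca) = 0.2379 × 40.08 = 9.53 g.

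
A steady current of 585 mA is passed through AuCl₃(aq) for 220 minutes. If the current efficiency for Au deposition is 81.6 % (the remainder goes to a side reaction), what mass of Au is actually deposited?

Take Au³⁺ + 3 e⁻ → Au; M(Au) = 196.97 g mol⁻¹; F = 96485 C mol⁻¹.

4.29 g

Q = I·t = 0.5850 × 13200 = 7722 C.
n(e⁻) = 7722/96485 = 0.08003 mol; theoretically n(Au) = 0.08003/3 = 0.02668 mol, m_theo = 5.255 g.
At 81.6 % efficiency, m_actual = 0.816 × 5.255 = 4.29 g.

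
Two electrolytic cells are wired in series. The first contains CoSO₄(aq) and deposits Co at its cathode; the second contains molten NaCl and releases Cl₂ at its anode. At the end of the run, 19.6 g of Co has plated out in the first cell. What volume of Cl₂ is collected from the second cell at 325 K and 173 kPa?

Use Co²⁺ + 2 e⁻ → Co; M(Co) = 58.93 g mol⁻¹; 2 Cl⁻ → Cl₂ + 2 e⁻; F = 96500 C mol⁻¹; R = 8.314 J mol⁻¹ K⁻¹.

n(Co) = 19.6 / 58.93 = 0.3326 mol, so n(e⁻) = 2 × 0.3326 = 0.6652 mol.
The cells are in series, so the same 0.6652 mol of electrons passes through the second cell.
2 Cl⁻ → Cl₂ + 2 e⁻ — 2 mol e⁻ per mol Cl₂, so n(Cl₂) = 0.6652/2 = 0.3326 mol.
V = nRT/P = (0.3326 × 8.314 × 325) / (173 × 10³) = 0.00519 m³ = 5.19 L.

5.19 L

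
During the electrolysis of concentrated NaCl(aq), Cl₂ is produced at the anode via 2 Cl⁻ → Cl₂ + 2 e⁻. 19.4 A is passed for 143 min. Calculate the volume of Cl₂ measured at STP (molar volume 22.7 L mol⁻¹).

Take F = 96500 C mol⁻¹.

Q = I·t = 19.40 A × 8580.0 s = 166500 C.
n(e⁻) = Q/F = 166500 / 96500 = 1.725 mol.
2 electrons are transferred per Cl₂ molecule, so n(Cl₂) = 1.725 / 2 = 0.8624 mol.
V = n × V_m = 0.8624 × 22.7 = 19.6 L.

19.6 L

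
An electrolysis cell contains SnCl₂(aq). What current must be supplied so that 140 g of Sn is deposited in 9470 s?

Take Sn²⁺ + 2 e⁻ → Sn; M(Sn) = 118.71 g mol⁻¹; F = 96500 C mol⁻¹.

24.0 A

n(Sn) = 140 / 118.71 = 1.179 mol.
n(e⁻) = 2 × 1.179 = 2.359 mol.
Q = n(e⁻)·F = 2.359 × 96500 = 227600 C.
I = Q/t = 227600 / 9470.0 s = 24.0 A.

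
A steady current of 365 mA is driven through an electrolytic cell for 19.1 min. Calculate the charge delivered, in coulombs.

418 C

Q = I·t = 0.3650 A × 1146.0 s = 418 C.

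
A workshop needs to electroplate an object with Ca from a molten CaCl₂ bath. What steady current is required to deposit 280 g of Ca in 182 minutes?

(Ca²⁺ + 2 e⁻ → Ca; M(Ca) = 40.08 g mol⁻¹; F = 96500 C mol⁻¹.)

n(Ca) = 280 / 40.08 = 6.986 mol.
n(e⁻) = 2 × 6.986 = 13.97 mol.
Q = n(e⁻)·F = 13.97 × 96500 = 1348000 C.
I = Q/t = 1348000 / 10920 s = 123 A.

123 A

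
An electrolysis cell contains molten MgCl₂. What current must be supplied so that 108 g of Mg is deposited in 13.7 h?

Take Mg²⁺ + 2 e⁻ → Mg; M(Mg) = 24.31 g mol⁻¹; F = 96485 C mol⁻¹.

n(Mg) = 108 / 24.31 = 4.443 mol.
n(e⁻) = 2 × 4.443 = 8.885 mol.
Q = n(e⁻)·F = 8.885 × 96485 = 857300 C.
I = Q/t = 857300 / 49320 s = 17.4 A.

17.4 A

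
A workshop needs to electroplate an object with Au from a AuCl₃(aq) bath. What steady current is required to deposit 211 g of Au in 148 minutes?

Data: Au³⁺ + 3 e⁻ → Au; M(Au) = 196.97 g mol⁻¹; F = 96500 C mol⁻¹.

34.9 A

n(Au) = 211 / 196.97 = 1.071 mol.
n(e⁻) = 3 × 1.071 = 3.214 mol.
Q = n(e⁻)·F = 3.214 × 96500 = 310100 C.
I = Q/t = 310100 / 8880.0 s = 34.9 A.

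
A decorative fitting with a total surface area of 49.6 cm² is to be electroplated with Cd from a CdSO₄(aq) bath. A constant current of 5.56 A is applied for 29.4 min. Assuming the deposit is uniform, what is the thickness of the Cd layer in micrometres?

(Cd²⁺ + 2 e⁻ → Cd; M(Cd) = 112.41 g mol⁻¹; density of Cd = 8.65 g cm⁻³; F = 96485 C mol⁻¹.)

133 μm

Q = I·t = 5.560 × 1764.0 = 9808 C; n(e⁻) = 0.1017 mol.
n(Cd) = n(e⁻)/2 = 0.05083 mol, so m = 0.05083 × 112.41 = 5.713 g.
Volume = m/ρ = 5.713 / 8.65 = 0.6605 cm³.
Thickness = V/A = 0.6605 / 49.6 = 0.0133 cm = 133 μm.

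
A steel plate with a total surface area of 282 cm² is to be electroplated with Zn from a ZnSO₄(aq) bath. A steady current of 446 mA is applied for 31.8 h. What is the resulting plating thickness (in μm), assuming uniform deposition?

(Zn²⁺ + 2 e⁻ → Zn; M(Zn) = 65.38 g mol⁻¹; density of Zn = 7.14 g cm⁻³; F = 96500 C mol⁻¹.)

Q = I·t = 0.4460 × 114480 = 51060 C; n(e⁻) = 0.5291 mol.
n(Zn) = n(e⁻)/2 = 0.2645 mol, so m = 0.2645 × 65.38 = 17.30 g.
Volume = m/ρ = 17.30 / 7.14 = 2.422 cm³.
Thickness = V/A = 2.422 / 282 = 0.00859 cm = 85.9 μm.

85.9 μm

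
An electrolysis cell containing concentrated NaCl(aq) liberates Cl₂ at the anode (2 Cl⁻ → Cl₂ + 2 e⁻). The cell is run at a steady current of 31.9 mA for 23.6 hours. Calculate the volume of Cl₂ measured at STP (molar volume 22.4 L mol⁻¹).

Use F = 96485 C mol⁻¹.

Q = I·t = 0.03190 A × 84960 s = 2710 C.
n(e⁻) = Q/F = 2710 / 96485 = 0.02809 mol.
2 electrons are transferred per Cl₂ molecule, so n(Cl₂) = 0.02809 / 2 = 0.01404 mol.
V = n × V_m = 0.01404 × 22.4 = 0.315 L.

0.315 L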